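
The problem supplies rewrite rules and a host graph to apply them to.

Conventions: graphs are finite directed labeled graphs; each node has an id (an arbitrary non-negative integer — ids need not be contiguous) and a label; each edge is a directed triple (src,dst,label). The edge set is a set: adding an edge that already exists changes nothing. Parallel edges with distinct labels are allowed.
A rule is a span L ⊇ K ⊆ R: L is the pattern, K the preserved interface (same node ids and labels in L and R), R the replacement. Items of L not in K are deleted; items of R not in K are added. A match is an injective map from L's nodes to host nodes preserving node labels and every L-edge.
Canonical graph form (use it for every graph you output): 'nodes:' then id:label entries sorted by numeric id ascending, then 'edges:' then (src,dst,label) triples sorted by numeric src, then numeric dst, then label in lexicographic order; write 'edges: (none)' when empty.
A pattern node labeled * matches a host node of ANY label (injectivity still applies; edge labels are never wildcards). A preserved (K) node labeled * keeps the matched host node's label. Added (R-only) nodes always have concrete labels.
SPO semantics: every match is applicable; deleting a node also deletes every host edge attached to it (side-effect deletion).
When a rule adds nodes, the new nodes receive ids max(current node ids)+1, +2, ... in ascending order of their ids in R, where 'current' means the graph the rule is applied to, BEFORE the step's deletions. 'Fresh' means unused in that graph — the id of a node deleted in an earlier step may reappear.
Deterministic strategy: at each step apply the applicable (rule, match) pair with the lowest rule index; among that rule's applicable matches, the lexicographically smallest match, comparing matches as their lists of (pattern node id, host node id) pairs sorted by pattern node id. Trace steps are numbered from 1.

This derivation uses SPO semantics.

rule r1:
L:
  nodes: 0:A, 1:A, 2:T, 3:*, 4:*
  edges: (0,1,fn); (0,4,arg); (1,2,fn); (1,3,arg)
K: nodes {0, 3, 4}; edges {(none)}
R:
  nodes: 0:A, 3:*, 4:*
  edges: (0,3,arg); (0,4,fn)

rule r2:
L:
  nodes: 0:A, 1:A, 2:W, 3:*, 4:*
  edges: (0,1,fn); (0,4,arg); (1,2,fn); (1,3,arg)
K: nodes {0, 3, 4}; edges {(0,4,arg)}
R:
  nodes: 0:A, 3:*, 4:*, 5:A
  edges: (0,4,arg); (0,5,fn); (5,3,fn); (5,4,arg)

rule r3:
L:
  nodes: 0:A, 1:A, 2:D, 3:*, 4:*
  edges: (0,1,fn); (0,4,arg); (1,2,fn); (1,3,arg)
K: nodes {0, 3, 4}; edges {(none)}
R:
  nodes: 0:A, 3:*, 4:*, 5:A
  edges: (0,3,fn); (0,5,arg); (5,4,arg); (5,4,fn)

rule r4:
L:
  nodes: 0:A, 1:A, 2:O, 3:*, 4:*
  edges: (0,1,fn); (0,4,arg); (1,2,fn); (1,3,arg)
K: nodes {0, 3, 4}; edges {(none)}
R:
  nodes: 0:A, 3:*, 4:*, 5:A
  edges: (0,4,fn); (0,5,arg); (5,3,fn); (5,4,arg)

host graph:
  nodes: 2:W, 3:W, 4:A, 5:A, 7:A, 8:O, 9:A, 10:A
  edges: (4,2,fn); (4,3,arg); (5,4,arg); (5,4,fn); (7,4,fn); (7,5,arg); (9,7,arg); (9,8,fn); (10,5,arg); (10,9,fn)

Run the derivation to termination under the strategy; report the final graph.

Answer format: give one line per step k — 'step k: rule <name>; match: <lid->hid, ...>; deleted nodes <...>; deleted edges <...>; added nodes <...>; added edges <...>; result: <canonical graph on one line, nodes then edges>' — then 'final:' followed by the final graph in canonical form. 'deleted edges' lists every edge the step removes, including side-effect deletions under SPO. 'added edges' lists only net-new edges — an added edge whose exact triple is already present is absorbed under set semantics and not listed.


step 1: rule r2; match: 0->7, 1->4, 2->2, 3->3, 4->5; deleted nodes 2, 4; deleted edges (4,2,fn); (4,3,arg); (5,4,arg); (5,4,fn); (7,4,fn); added nodes 11; added edges (7,11,fn); (11,3,fn); (11,5,arg); result: nodes: 3:W, 5:A, 7:A, 8:O, 9:A, 10:A, 11:A edges: (7,5,arg); (7,11,fn); (9,7,arg); (9,8,fn); (10,5,arg); (10,9,fn); (11,3,fn); (11,5,arg)
step 2: rule r4; match: 0->10, 1->9, 2->8, 3->7, 4->5; deleted nodes 8, 9; deleted edges (9,7,arg); (9,8,fn); (10,5,arg); (10,9,fn); added nodes 12; added edges (10,5,fn); (10,12,arg); (12,5,arg); (12,7,fn); result: nodes: 3:W, 5:A, 7:A, 10:A, 11:A, 12:A edges: (7,5,arg); (7,11,fn); (10,5,fn); (10,12,arg); (11,3,fn); (11,5,arg); (12,5,arg); (12,7,fn)
final:
nodes: 3:W, 5:A, 7:A, 10:A, 11:A, 12:A
edges: (7,5,arg); (7,11,fn); (10,5,fn); (10,12,arg); (11,3,fn); (11,5,arg); (12,5,arg); (12,7,fn)


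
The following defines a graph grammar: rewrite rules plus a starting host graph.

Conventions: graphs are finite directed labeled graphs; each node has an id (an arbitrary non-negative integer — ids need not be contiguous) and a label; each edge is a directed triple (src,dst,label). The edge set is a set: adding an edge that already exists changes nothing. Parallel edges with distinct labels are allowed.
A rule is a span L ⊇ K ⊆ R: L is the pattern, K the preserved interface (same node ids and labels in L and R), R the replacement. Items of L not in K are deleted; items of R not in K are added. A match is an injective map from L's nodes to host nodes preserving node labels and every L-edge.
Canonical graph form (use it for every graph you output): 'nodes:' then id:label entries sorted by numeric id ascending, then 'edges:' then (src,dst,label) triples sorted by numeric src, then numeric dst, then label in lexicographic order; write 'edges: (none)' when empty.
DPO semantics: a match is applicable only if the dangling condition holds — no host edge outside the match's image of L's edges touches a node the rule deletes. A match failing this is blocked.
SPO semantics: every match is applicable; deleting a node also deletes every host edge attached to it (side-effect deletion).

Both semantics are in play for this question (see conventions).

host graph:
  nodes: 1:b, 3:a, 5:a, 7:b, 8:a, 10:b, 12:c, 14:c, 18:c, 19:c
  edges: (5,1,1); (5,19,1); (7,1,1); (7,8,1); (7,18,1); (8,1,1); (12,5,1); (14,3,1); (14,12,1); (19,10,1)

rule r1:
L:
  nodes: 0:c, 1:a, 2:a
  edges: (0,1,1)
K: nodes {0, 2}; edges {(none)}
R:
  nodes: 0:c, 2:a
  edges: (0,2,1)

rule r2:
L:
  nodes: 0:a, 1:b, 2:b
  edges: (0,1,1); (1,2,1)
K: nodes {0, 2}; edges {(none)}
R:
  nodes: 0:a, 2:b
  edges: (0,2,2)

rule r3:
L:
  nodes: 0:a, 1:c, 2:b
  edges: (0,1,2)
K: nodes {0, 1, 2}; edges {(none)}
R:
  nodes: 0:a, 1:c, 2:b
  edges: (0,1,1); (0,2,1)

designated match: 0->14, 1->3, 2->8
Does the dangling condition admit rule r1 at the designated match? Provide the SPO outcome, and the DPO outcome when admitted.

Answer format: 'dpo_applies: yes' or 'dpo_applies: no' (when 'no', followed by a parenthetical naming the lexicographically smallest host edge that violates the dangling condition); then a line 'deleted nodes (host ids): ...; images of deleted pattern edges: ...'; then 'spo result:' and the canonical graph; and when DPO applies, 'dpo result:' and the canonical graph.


dpo_applies: yes
deleted nodes (host ids): 3; images of deleted pattern edges: (14,3,1)
spo result:
nodes: 1:b, 5:a, 7:b, 8:a, 10:b, 12:c, 14:c, 18:c, 19:c
edges: (5,1,1); (5,19,1); (7,1,1); (7,8,1); (7,18,1); (8,1,1); (12,5,1); (14,8,1); (14,12,1); (19,10,1)
dpo result:
nodes: 1:b, 5:a, 7:b, 8:a, 10:b, 12:c, 14:c, 18:c, 19:c
edges: (5,1,1); (5,19,1); (7,1,1); (7,8,1); (7,18,1); (8,1,1); (12,5,1); (14,8,1); (14,12,1); (19,10,1)


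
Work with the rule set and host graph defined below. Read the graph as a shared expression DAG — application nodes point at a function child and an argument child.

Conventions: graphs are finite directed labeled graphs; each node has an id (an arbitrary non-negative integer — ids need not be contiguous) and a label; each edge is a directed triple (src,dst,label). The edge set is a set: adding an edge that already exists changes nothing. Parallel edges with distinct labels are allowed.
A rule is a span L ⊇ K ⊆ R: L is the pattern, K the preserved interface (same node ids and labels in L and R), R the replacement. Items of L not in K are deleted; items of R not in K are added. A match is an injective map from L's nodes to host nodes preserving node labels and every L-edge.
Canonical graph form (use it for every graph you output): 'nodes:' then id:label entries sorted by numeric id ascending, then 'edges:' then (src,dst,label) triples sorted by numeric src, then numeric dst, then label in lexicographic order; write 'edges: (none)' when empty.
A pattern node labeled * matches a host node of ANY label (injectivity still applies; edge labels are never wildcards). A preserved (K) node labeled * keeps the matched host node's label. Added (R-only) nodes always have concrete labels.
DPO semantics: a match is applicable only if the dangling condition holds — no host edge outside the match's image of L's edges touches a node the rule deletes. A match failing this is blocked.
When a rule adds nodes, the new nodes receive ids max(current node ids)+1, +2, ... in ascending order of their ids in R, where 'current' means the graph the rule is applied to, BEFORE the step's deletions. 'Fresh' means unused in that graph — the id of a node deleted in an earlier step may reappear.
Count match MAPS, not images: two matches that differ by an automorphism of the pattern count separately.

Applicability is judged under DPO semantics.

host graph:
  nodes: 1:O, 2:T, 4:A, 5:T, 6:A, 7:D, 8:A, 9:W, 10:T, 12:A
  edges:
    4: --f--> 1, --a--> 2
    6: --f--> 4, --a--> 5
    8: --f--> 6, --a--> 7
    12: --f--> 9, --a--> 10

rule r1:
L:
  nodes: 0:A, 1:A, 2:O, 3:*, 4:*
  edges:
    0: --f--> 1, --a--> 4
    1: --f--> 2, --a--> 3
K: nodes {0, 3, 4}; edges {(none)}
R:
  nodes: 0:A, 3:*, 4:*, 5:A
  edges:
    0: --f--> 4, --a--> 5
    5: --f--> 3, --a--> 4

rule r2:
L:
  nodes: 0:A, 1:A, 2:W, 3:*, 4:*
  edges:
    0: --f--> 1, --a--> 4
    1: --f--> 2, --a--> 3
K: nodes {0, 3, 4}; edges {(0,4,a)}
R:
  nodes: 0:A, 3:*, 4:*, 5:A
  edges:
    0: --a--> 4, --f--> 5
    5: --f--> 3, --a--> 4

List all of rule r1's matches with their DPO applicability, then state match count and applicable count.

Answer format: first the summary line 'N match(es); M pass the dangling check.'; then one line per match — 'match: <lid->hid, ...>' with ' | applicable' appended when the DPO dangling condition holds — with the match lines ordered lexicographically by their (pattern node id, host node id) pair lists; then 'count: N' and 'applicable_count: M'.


1 match(es); 1 pass the dangling check.
match: 0->6, 1->4, 2->1, 3->2, 4->5 | applicable
count: 1
applicable_count: 1


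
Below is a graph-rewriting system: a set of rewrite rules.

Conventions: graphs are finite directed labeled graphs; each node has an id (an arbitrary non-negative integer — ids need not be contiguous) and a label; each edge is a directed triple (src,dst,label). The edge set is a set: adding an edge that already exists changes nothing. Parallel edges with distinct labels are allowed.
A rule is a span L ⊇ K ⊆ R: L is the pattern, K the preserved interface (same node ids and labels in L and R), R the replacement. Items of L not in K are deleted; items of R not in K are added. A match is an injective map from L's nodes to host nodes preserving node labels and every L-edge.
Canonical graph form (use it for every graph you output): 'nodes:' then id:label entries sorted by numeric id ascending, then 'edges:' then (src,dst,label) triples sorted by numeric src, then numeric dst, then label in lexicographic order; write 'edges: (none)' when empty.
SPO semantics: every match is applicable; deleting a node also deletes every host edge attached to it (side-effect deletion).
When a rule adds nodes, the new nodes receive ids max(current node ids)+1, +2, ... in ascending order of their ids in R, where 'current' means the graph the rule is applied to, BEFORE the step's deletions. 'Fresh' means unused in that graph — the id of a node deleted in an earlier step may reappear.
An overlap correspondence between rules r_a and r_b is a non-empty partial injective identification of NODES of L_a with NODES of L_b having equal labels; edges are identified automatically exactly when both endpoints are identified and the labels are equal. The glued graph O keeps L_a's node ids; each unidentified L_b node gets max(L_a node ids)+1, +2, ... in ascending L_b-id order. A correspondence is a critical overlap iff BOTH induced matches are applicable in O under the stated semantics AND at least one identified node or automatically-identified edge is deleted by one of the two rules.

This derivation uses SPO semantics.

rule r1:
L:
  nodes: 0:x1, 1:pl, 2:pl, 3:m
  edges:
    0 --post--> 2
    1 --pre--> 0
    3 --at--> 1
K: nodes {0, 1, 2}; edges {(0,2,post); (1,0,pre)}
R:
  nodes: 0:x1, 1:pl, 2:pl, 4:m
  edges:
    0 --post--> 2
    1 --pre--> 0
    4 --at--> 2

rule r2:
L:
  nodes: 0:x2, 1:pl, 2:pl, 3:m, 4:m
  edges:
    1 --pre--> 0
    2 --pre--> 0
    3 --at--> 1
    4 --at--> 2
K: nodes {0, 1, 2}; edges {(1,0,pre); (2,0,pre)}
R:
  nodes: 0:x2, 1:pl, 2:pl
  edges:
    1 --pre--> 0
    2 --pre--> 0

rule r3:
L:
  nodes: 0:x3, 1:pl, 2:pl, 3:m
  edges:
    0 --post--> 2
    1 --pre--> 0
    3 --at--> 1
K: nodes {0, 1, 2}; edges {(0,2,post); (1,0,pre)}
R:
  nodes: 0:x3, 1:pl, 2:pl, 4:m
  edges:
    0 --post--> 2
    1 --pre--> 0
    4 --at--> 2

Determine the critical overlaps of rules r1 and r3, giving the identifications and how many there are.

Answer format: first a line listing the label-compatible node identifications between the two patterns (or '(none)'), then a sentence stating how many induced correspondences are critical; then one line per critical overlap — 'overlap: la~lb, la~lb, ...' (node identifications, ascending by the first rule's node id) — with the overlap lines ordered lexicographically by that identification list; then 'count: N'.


label-compatible node identifications between L(r1) and L(r3): 1~1, 1~2, 2~1, 2~2, 3~3
7 of the induced correspondences are critical overlaps of r1 and r3.
overlap: 1~1, 2~2, 3~3
overlap: 1~1, 3~3
overlap: 1~2, 2~1, 3~3
overlap: 1~2, 3~3
overlap: 2~1, 3~3
overlap: 2~2, 3~3
overlap: 3~3
count: 7


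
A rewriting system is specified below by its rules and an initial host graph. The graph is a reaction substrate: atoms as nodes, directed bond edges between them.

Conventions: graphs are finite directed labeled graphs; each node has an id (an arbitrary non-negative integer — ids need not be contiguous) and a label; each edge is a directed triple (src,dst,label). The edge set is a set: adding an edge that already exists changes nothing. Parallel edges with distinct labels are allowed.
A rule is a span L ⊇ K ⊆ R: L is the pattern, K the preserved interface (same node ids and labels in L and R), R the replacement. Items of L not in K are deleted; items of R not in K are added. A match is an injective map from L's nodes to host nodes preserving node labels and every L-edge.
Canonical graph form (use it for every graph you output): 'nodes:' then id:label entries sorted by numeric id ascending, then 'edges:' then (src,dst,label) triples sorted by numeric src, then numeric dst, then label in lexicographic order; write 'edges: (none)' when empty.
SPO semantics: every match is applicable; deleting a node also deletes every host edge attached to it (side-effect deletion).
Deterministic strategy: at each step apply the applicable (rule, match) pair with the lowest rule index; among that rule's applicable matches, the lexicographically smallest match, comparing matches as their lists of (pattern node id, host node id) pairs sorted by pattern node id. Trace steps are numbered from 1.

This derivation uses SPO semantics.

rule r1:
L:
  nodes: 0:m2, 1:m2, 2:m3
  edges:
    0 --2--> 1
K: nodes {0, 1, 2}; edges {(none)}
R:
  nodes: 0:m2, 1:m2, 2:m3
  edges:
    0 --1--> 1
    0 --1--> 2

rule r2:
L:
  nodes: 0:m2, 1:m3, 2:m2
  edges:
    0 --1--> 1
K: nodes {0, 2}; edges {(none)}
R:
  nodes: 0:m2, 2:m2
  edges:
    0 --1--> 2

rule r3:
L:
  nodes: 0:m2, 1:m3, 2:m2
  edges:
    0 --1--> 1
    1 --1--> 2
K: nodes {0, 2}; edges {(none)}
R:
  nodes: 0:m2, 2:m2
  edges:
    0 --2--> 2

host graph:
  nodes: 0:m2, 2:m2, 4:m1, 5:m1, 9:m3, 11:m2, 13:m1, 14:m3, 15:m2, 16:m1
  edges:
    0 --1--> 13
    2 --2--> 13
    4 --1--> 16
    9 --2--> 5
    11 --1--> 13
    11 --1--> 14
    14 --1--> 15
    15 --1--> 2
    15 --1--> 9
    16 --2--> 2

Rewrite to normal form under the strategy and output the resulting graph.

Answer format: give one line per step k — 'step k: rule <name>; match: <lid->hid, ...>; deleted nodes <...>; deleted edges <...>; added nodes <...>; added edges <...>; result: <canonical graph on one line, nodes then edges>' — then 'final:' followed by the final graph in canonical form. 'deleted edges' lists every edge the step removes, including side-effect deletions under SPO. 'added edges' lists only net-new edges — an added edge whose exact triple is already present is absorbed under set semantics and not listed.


step 1: rule r2; match: 0->11, 1->14, 2->0; deleted nodes 14; deleted edges (11,14,1); (14,15,1); added nodes (none); added edges (11,0,1); result: nodes: 0:m2, 2:m2, 4:m1, 5:m1, 9:m3, 11:m2, 13:m1, 15:m2, 16:m1 edges: (0,13,1); (2,13,2); (4,16,1); (9,5,2); (11,0,1); (11,13,1); (15,2,1); (15,9,1); (16,2,2)
step 2: rule r2; match: 0->15, 1->9, 2->0; deleted nodes 9; deleted edges (9,5,2); (15,9,1); added nodes (none); added edges (15,0,1); result: nodes: 0:m2, 2:m2, 4:m1, 5:m1, 11:m2, 13:m1, 15:m2, 16:m1 edges: (0,13,1); (2,13,2); (4,16,1); (11,0,1); (11,13,1); (15,0,1); (15,2,1); (16,2,2)
final:
nodes: 0:m2, 2:m2, 4:m1, 5:m1, 11:m2, 13:m1, 15:m2, 16:m1
edges: (0,13,1); (2,13,2); (4,16,1); (11,0,1); (11,13,1); (15,0,1); (15,2,1); (16,2,2)


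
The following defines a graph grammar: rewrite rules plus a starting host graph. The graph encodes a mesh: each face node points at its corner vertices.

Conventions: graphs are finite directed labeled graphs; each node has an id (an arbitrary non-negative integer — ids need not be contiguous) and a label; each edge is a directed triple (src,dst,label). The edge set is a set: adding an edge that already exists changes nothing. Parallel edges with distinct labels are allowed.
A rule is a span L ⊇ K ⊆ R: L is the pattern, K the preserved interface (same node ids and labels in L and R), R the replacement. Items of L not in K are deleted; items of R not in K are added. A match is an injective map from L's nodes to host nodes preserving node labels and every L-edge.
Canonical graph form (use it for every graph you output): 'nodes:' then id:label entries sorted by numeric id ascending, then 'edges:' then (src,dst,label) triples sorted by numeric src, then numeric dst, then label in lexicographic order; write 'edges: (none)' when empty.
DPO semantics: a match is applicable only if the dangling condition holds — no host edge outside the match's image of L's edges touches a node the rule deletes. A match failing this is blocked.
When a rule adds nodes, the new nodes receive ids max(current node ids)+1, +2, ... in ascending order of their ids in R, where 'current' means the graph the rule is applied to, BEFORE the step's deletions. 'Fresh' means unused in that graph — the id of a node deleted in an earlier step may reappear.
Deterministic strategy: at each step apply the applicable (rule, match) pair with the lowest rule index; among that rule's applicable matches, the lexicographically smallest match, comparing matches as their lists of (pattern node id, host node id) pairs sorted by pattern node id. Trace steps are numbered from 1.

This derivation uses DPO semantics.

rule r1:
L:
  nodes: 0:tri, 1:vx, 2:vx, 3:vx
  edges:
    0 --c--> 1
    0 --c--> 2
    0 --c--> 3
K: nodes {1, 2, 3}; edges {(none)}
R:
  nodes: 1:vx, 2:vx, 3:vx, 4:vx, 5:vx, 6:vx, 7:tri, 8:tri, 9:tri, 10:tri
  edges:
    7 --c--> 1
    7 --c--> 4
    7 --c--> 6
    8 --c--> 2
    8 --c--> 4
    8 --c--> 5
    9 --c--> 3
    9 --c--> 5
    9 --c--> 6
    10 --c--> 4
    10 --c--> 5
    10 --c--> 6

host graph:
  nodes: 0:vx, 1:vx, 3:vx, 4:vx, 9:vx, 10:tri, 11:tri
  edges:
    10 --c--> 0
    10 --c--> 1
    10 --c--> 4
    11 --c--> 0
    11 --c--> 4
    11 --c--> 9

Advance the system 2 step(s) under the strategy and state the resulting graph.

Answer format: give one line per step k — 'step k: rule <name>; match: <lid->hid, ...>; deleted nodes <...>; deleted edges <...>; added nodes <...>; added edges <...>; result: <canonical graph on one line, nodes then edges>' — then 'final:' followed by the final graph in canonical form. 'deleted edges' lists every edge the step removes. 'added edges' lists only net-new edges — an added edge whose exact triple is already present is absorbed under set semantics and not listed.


step 1: rule r1; match: 0->10, 1->0, 2->1, 3->4; deleted nodes 10; deleted edges (10,0,c); (10,1,c); (10,4,c); added nodes 12, 13, 14, 15, 16, 17, 18; added edges (15,0,c); (15,12,c); (15,14,c); (16,1,c); (16,12,c); (16,13,c); (17,4,c); (17,13,c); (17,14,c); (18,12,c); (18,13,c); (18,14,c); result: nodes: 0:vx, 1:vx, 3:vx, 4:vx, 9:vx, 11:tri, 12:vx, 13:vx, 14:vx, 15:tri, 16:tri, 17:tri, 18:tri edges: (11,0,c); (11,4,c); (11,9,c); (15,0,c); (15,12,c); (15,14,c); (16,1,c); (16,12,c); (16,13,c); (17,4,c); (17,13,c); (17,14,c); (18,12,c); (18,13,c); (18,14,c)
step 2: rule r1; match: 0->11, 1->0, 2->4, 3->9; deleted nodes 11; deleted edges (11,0,c); (11,4,c); (11,9,c); added nodes 19, 20, 21, 22, 23, 24, 25; added edges (22,0,c); (22,19,c); (22,21,c); (23,4,c); (23,19,c); (23,20,c); (24,9,c); (24,20,c); (24,21,c); (25,19,c); (25,20,c); (25,21,c); result: nodes: 0:vx, 1:vx, 3:vx, 4:vx, 9:vx, 12:vx, 13:vx, 14:vx, 15:tri, 16:tri, 17:tri, 18:tri, 19:vx, 20:vx, 21:vx, 22:tri, 23:tri, 24:tri, 25:tri edges: (15,0,c); (15,12,c); (15,14,c); (16,1,c); (16,12,c); (16,13,c); (17,4,c); (17,13,c); (17,14,c); (18,12,c); (18,13,c); (18,14,c); (22,0,c); (22,19,c); (22,21,c); (23,4,c); (23,19,c); (23,20,c); (24,9,c); (24,20,c); (24,21,c); (25,19,c); (25,20,c); (25,21,c)
final:
nodes: 0:vx, 1:vx, 3:vx, 4:vx, 9:vx, 12:vx, 13:vx, 14:vx, 15:tri, 16:tri, 17:tri, 18:tri, 19:vx, 20:vx, 21:vx, 22:tri, 23:tri, 24:tri, 25:tri
edges: (15,0,c); (15,12,c); (15,14,c); (16,1,c); (16,12,c); (16,13,c); (17,4,c); (17,13,c); (17,14,c); (18,12,c); (18,13,c); (18,14,c); (22,0,c); (22,19,c); (22,21,c); (23,4,c); (23,19,c); (23,20,c); (24,9,c); (24,20,c); (24,21,c); (25,19,c); (25,20,c); (25,21,c)


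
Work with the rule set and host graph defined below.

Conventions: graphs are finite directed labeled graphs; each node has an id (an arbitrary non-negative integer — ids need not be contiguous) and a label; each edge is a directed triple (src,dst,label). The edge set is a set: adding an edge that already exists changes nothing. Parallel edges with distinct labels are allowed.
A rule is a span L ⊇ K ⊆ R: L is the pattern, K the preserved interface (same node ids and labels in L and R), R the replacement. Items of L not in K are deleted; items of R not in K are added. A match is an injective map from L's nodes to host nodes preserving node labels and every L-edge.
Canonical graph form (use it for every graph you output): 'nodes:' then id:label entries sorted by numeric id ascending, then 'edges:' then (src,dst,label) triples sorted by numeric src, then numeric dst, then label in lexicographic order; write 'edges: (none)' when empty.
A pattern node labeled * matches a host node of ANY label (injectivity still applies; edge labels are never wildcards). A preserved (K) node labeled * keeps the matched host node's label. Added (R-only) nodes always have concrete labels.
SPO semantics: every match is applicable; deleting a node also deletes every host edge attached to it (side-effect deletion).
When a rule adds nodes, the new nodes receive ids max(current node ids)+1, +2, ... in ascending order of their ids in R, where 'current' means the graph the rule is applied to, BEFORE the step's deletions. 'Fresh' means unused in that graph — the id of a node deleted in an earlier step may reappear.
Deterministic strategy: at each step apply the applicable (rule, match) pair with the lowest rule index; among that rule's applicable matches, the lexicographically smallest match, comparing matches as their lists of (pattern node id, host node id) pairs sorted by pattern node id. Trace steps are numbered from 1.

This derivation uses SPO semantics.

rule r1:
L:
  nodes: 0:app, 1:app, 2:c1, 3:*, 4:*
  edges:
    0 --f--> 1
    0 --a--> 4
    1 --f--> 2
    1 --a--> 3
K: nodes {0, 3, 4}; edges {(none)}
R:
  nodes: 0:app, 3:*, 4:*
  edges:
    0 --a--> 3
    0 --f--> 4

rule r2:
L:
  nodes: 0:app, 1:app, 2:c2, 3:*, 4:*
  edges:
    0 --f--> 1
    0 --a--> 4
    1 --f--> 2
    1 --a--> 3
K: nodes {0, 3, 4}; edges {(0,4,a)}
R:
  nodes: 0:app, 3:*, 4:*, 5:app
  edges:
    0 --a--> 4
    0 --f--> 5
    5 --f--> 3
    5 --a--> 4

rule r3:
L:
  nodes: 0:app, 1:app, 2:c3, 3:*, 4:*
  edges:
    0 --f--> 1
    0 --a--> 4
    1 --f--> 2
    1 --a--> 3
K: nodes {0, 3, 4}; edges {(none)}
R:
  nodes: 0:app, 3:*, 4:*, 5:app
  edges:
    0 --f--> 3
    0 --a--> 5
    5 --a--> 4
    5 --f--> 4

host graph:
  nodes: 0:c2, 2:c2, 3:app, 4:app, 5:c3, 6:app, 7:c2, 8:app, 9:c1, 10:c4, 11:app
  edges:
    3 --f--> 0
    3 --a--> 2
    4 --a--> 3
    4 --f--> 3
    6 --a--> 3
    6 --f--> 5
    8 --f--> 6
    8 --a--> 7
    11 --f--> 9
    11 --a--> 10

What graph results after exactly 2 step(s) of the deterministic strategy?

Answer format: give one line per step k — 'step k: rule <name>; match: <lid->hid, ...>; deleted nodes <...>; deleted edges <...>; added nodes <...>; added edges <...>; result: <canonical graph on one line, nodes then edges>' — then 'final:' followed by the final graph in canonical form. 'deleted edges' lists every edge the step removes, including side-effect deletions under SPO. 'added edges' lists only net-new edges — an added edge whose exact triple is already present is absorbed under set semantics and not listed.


step 1: rule r3; match: 0->8, 1->6, 2->5, 3->3, 4->7; deleted nodes 5, 6; deleted edges (6,3,a); (6,5,f); (8,6,f); (8,7,a); added nodes 12; added edges (8,3,f); (8,12,a); (12,7,a); (12,7,f); result: nodes: 0:c2, 2:c2, 3:app, 4:app, 7:c2, 8:app, 9:c1, 10:c4, 11:app, 12:app edges: (3,0,f); (3,2,a); (4,3,a); (4,3,f); (8,3,f); (8,12,a); (11,9,f); (11,10,a); (12,7,a); (12,7,f)
step 2: rule r2; match: 0->8, 1->3, 2->0, 3->2, 4->12; deleted nodes 0, 3; deleted edges (3,0,f); (3,2,a); (4,3,a); (4,3,f); (8,3,f); added nodes 13; added edges (8,13,f); (13,2,f); (13,12,a); result: nodes: 2:c2, 4:app, 7:c2, 8:app, 9:c1, 10:c4, 11:app, 12:app, 13:app edges: (8,12,a); (8,13,f); (11,9,f); (11,10,a); (12,7,a); (12,7,f); (13,2,f); (13,12,a)
final:
nodes: 2:c2, 4:app, 7:c2, 8:app, 9:c1, 10:c4, 11:app, 12:app, 13:app
edges: (8,12,a); (8,13,f); (11,9,f); (11,10,a); (12,7,a); (12,7,f); (13,2,f); (13,12,a)


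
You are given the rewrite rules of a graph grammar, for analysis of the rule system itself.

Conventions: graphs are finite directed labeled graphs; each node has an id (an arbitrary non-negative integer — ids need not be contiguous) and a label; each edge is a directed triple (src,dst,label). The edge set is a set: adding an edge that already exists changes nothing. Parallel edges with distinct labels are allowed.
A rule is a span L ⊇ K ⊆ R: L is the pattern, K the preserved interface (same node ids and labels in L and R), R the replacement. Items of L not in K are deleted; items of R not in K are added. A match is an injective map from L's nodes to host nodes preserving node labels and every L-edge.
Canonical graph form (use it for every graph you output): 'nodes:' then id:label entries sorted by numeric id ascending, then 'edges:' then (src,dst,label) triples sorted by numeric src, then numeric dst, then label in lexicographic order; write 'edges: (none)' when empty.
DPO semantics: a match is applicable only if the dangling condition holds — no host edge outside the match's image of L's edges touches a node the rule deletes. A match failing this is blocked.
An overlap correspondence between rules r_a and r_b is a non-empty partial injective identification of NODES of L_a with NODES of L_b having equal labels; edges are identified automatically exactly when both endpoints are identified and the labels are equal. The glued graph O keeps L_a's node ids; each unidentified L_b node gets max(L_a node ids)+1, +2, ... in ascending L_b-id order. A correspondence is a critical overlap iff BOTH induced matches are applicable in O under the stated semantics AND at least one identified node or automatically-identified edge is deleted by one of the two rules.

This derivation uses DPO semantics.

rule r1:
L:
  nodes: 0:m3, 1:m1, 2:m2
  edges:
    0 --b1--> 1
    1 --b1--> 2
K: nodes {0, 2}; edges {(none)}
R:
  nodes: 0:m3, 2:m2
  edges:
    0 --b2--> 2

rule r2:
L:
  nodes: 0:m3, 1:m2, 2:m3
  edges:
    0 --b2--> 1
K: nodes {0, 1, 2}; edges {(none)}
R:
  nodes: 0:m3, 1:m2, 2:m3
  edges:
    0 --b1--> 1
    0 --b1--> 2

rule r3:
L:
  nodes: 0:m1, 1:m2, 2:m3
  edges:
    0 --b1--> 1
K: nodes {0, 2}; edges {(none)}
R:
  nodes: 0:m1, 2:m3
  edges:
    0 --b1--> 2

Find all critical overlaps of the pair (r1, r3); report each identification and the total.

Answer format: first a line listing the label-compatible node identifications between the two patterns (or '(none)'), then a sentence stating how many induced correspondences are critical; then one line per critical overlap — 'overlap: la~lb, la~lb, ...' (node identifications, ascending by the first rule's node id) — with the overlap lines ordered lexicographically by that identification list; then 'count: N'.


label-compatible node identifications between L(r1) and L(r3): 0~2, 1~0, 2~1
2 of the induced correspondences are critical overlaps of r1 and r3.
overlap: 0~2, 1~0, 2~1
overlap: 1~0, 2~1
count: 2


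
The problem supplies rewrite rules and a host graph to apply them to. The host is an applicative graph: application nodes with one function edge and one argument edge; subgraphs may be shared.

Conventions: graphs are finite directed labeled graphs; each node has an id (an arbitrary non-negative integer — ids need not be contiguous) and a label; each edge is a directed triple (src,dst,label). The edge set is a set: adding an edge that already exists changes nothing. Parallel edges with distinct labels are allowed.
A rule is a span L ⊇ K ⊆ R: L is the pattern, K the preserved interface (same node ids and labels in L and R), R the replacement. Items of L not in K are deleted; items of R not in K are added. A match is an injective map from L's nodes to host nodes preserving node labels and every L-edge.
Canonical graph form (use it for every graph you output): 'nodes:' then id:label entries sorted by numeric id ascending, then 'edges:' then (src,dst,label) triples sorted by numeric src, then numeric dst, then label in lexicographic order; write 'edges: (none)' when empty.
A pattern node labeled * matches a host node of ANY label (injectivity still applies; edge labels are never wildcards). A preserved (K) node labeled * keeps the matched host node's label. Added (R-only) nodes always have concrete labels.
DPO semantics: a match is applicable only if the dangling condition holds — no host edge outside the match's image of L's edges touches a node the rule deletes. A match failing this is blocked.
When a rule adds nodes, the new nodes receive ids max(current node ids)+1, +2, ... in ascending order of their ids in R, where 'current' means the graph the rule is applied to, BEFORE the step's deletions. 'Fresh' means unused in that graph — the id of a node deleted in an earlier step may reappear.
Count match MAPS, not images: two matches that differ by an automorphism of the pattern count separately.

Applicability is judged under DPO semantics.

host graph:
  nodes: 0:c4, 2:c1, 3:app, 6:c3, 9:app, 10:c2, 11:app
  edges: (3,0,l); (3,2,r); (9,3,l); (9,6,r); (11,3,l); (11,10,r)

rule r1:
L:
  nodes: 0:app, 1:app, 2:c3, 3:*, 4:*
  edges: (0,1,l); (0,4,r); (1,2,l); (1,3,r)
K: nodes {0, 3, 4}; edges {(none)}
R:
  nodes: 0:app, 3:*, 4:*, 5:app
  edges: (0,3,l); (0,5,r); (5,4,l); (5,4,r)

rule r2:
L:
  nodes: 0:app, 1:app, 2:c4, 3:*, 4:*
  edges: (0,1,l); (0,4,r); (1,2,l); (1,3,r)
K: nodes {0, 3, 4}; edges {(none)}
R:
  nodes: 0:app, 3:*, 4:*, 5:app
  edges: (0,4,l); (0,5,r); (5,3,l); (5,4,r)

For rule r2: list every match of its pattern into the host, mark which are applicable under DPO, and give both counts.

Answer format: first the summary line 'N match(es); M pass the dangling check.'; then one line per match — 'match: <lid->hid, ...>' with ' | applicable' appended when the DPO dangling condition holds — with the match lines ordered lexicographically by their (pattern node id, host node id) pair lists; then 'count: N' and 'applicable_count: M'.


2 match(es); 0 pass the dangling check.
match: 0->9, 1->3, 2->0, 3->2, 4->6
match: 0->11, 1->3, 2->0, 3->2, 4->10
count: 2
applicable_count: 0


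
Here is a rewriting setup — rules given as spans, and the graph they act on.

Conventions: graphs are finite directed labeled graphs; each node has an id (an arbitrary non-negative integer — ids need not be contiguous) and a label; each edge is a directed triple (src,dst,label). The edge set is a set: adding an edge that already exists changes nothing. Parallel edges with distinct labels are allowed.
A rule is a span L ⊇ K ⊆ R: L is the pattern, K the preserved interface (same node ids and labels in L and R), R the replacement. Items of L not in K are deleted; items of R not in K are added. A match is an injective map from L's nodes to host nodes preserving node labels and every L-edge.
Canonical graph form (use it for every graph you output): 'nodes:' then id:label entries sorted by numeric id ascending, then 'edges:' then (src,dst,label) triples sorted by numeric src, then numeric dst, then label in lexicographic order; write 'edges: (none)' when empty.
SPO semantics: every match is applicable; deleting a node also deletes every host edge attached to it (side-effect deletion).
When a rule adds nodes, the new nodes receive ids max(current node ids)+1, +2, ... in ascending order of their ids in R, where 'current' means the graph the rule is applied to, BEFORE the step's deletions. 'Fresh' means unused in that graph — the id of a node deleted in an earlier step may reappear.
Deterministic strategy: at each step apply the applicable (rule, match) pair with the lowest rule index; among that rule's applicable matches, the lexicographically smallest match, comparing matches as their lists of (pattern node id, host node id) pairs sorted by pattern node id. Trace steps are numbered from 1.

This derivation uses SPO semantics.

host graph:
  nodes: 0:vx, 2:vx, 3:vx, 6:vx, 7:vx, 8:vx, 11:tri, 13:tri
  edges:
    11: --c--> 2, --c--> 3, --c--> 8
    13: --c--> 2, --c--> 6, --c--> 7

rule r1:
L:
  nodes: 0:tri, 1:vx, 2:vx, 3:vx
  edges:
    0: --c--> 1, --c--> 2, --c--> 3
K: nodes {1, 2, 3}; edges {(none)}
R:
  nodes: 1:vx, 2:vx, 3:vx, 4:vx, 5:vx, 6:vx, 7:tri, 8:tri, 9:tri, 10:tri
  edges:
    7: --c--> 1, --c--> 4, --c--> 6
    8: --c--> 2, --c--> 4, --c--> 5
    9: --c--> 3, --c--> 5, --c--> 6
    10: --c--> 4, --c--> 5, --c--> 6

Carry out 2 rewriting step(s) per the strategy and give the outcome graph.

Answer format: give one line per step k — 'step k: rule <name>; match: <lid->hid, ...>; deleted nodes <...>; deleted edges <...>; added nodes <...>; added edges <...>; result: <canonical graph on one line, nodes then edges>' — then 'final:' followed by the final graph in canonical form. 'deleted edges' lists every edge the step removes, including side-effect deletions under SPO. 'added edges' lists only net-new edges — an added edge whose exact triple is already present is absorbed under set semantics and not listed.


step 1: rule r1; match: 0->11, 1->2, 2->3, 3->8; deleted nodes 11; deleted edges (11,2,c); (11,3,c); (11,8,c); added nodes 14, 15, 16, 17, 18, 19, 20; added edges (17,2,c); (17,14,c); (17,16,c); (18,3,c); (18,14,c); (18,15,c); (19,8,c); (19,15,c); (19,16,c); (20,14,c); (20,15,c); (20,16,c); result: nodes: 0:vx, 2:vx, 3:vx, 6:vx, 7:vx, 8:vx, 13:tri, 14:vx, 15:vx, 16:vx, 17:tri, 18:tri, 19:tri, 20:tri edges: (13,2,c); (13,6,c); (13,7,c); (17,2,c); (17,14,c); (17,16,c); (18,3,c); (18,14,c); (18,15,c); (19,8,c); (19,15,c); (19,16,c); (20,14,c); (20,15,c); (20,16,c)
step 2: rule r1; match: 0->13, 1->2, 2->6, 3->7; deleted nodes 13; deleted edges (13,2,c); (13,6,c); (13,7,c); added nodes 21, 22, 23, 24, 25, 26, 27; added edges (24,2,c); (24,21,c); (24,23,c); (25,6,c); (25,21,c); (25,22,c); (26,7,c); (26,22,c); (26,23,c); (27,21,c); (27,22,c); (27,23,c); result: nodes: 0:vx, 2:vx, 3:vx, 6:vx, 7:vx, 8:vx, 14:vx, 15:vx, 16:vx, 17:tri, 18:tri, 19:tri, 20:tri, 21:vx, 22:vx, 23:vx, 24:tri, 25:tri, 26:tri, 27:tri edges: (17,2,c); (17,14,c); (17,16,c); (18,3,c); (18,14,c); (18,15,c); (19,8,c); (19,15,c); (19,16,c); (20,14,c); (20,15,c); (20,16,c); (24,2,c); (24,21,c); (24,23,c); (25,6,c); (25,21,c); (25,22,c); (26,7,c); (26,22,c); (26,23,c); (27,21,c); (27,22,c); (27,23,c)
final:
nodes: 0:vx, 2:vx, 3:vx, 6:vx, 7:vx, 8:vx, 14:vx, 15:vx, 16:vx, 17:tri, 18:tri, 19:tri, 20:tri, 21:vx, 22:vx, 23:vx, 24:tri, 25:tri, 26:tri, 27:tri
edges: (17,2,c); (17,14,c); (17,16,c); (18,3,c); (18,14,c); (18,15,c); (19,8,c); (19,15,c); (19,16,c); (20,14,c); (20,15,c); (20,16,c); (24,2,c); (24,21,c); (24,23,c); (25,6,c); (25,21,c); (25,22,c); (26,7,c); (26,22,c); (26,23,c); (27,21,c); (27,22,c); (27,23,c)


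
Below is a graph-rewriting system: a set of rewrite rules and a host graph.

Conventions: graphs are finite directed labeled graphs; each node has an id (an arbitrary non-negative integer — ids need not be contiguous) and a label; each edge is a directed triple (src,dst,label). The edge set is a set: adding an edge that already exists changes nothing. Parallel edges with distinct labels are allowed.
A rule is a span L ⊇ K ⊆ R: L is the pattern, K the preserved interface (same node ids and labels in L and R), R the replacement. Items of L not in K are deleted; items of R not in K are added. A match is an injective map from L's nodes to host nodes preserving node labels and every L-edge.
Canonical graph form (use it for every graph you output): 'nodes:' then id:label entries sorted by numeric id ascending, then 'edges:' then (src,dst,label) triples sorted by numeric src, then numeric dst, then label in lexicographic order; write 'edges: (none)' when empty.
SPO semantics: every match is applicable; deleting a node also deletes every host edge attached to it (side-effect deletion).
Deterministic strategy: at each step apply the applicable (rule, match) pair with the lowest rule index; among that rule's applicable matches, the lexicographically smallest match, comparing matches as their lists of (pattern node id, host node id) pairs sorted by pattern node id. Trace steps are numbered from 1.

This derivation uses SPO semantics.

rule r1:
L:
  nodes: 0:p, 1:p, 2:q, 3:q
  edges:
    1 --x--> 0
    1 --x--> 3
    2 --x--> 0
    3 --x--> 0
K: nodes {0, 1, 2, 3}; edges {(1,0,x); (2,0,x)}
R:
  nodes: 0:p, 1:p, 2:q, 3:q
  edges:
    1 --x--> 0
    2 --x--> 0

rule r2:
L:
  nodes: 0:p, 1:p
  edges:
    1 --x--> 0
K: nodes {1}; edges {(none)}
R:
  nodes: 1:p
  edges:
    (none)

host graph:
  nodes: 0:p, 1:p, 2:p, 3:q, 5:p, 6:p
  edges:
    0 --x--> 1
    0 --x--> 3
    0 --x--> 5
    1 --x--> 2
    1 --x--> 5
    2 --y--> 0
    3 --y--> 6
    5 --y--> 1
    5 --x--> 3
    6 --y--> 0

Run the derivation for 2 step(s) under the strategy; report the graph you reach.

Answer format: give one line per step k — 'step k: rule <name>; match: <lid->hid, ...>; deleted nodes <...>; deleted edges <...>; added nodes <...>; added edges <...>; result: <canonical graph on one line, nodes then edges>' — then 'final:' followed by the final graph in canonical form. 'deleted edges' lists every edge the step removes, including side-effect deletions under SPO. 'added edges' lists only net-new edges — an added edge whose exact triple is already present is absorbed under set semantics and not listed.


step 1: rule r2; match: 0->1, 1->0; deleted nodes 1; deleted edges (0,1,x); (1,2,x); (1,5,x); (5,1,y); added nodes (none); added edges (none); result: nodes: 0:p, 2:p, 3:q, 5:p, 6:p edges: (0,3,x); (0,5,x); (2,0,y); (3,6,y); (5,3,x); (6,0,y)
step 2: rule r2; match: 0->5, 1->0; deleted nodes 5; deleted edges (0,5,x); (5,3,x); added nodes (none); added edges (none); result: nodes: 0:p, 2:p, 3:q, 6:p edges: (0,3,x); (2,0,y); (3,6,y); (6,0,y)
final:
nodes: 0:p, 2:p, 3:q, 6:p
edges: (0,3,x); (2,0,y); (3,6,y); (6,0,y)
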